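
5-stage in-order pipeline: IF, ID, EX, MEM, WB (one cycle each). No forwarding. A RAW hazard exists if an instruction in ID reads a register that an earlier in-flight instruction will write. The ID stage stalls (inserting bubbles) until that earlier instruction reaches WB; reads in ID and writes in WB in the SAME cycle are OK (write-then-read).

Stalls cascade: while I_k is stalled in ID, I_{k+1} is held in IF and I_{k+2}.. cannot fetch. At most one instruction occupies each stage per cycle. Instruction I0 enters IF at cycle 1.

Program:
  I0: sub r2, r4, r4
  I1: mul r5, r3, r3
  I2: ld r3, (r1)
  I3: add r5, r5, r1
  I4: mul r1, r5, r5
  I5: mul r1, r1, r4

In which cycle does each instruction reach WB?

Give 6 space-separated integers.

Answer: 5 6 7 9 12 15

Derivation:
I0 sub r2 <- r4,r4: IF@1 ID@2 stall=0 (-) EX@3 MEM@4 WB@5
I1 mul r5 <- r3,r3: IF@2 ID@3 stall=0 (-) EX@4 MEM@5 WB@6
I2 ld r3 <- r1: IF@3 ID@4 stall=0 (-) EX@5 MEM@6 WB@7
I3 add r5 <- r5,r1: IF@4 ID@5 stall=1 (RAW on I1.r5 (WB@6)) EX@7 MEM@8 WB@9
I4 mul r1 <- r5,r5: IF@5 ID@7 stall=2 (RAW on I3.r5 (WB@9)) EX@10 MEM@11 WB@12
I5 mul r1 <- r1,r4: IF@7 ID@10 stall=2 (RAW on I4.r1 (WB@12)) EX@13 MEM@14 WB@15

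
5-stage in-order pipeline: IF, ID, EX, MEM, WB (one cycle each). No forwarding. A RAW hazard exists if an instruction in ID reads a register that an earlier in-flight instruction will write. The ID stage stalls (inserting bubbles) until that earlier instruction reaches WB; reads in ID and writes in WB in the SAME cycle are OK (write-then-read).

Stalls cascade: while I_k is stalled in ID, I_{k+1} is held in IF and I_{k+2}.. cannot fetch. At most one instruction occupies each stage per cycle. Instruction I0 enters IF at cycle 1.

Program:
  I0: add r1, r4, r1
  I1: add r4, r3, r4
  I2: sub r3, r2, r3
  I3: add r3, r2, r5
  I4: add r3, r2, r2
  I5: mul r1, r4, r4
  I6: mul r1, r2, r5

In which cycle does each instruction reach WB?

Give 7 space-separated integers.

Answer: 5 6 7 8 9 10 11

Derivation:
I0 add r1 <- r4,r1: IF@1 ID@2 stall=0 (-) EX@3 MEM@4 WB@5
I1 add r4 <- r3,r4: IF@2 ID@3 stall=0 (-) EX@4 MEM@5 WB@6
I2 sub r3 <- r2,r3: IF@3 ID@4 stall=0 (-) EX@5 MEM@6 WB@7
I3 add r3 <- r2,r5: IF@4 ID@5 stall=0 (-) EX@6 MEM@7 WB@8
I4 add r3 <- r2,r2: IF@5 ID@6 stall=0 (-) EX@7 MEM@8 WB@9
I5 mul r1 <- r4,r4: IF@6 ID@7 stall=0 (-) EX@8 MEM@9 WB@10
I6 mul r1 <- r2,r5: IF@7 ID@8 stall=0 (-) EX@9 MEM@10 WB@11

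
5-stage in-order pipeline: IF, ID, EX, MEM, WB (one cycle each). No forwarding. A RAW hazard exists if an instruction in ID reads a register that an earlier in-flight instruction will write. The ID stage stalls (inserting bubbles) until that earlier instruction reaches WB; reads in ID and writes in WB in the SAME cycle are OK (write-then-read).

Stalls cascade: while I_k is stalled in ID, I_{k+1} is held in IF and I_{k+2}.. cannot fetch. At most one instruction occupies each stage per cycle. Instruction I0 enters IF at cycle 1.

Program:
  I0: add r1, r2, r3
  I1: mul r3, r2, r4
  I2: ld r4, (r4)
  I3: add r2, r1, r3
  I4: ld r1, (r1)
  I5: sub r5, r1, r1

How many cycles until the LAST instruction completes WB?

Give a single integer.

I0 add r1 <- r2,r3: IF@1 ID@2 stall=0 (-) EX@3 MEM@4 WB@5
I1 mul r3 <- r2,r4: IF@2 ID@3 stall=0 (-) EX@4 MEM@5 WB@6
I2 ld r4 <- r4: IF@3 ID@4 stall=0 (-) EX@5 MEM@6 WB@7
I3 add r2 <- r1,r3: IF@4 ID@5 stall=1 (RAW on I1.r3 (WB@6)) EX@7 MEM@8 WB@9
I4 ld r1 <- r1: IF@5 ID@7 stall=0 (-) EX@8 MEM@9 WB@10
I5 sub r5 <- r1,r1: IF@7 ID@8 stall=2 (RAW on I4.r1 (WB@10)) EX@11 MEM@12 WB@13

Answer: 13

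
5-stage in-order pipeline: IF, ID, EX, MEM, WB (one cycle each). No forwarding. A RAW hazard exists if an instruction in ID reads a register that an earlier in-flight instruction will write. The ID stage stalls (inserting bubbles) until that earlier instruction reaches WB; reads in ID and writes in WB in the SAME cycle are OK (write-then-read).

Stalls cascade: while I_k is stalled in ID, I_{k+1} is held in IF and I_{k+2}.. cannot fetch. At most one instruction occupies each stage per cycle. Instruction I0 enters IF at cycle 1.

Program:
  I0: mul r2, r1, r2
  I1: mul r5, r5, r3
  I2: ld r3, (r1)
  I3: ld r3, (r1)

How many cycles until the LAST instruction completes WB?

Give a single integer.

I0 mul r2 <- r1,r2: IF@1 ID@2 stall=0 (-) EX@3 MEM@4 WB@5
I1 mul r5 <- r5,r3: IF@2 ID@3 stall=0 (-) EX@4 MEM@5 WB@6
I2 ld r3 <- r1: IF@3 ID@4 stall=0 (-) EX@5 MEM@6 WB@7
I3 ld r3 <- r1: IF@4 ID@5 stall=0 (-) EX@6 MEM@7 WB@8

Answer: 8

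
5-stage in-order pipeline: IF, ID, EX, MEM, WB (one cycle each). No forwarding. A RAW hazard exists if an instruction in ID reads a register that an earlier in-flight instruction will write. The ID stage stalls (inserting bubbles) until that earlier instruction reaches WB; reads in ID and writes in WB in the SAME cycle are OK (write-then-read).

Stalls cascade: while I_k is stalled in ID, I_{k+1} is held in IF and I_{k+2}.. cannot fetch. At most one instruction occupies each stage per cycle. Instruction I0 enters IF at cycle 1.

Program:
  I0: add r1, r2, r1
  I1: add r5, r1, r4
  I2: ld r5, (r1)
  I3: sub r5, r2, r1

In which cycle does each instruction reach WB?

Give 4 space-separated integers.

I0 add r1 <- r2,r1: IF@1 ID@2 stall=0 (-) EX@3 MEM@4 WB@5
I1 add r5 <- r1,r4: IF@2 ID@3 stall=2 (RAW on I0.r1 (WB@5)) EX@6 MEM@7 WB@8
I2 ld r5 <- r1: IF@3 ID@6 stall=0 (-) EX@7 MEM@8 WB@9
I3 sub r5 <- r2,r1: IF@6 ID@7 stall=0 (-) EX@8 MEM@9 WB@10

Answer: 5 8 9 10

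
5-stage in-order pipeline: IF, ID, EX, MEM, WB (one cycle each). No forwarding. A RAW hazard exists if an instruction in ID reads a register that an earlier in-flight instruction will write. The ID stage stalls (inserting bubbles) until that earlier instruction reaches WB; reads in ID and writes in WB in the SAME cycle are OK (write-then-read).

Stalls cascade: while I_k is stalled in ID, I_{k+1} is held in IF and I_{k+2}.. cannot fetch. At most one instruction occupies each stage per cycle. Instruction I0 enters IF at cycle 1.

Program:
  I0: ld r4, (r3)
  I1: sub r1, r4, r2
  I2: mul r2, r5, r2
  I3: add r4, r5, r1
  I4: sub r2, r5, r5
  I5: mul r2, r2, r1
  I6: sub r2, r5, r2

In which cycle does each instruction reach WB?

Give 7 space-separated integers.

I0 ld r4 <- r3: IF@1 ID@2 stall=0 (-) EX@3 MEM@4 WB@5
I1 sub r1 <- r4,r2: IF@2 ID@3 stall=2 (RAW on I0.r4 (WB@5)) EX@6 MEM@7 WB@8
I2 mul r2 <- r5,r2: IF@3 ID@6 stall=0 (-) EX@7 MEM@8 WB@9
I3 add r4 <- r5,r1: IF@6 ID@7 stall=1 (RAW on I1.r1 (WB@8)) EX@9 MEM@10 WB@11
I4 sub r2 <- r5,r5: IF@7 ID@9 stall=0 (-) EX@10 MEM@11 WB@12
I5 mul r2 <- r2,r1: IF@9 ID@10 stall=2 (RAW on I4.r2 (WB@12)) EX@13 MEM@14 WB@15
I6 sub r2 <- r5,r2: IF@10 ID@13 stall=2 (RAW on I5.r2 (WB@15)) EX@16 MEM@17 WB@18

Answer: 5 8 9 11 12 15 18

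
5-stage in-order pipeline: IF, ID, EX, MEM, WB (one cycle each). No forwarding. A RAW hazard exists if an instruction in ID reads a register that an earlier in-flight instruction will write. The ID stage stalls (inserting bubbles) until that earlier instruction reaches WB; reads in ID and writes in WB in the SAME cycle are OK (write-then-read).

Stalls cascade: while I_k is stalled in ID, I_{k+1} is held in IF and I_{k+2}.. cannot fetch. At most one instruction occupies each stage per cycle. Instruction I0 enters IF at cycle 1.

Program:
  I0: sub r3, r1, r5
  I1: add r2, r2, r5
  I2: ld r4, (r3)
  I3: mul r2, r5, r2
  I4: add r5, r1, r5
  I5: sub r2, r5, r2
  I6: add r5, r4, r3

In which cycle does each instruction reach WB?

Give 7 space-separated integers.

Answer: 5 6 8 9 10 13 14

Derivation:
I0 sub r3 <- r1,r5: IF@1 ID@2 stall=0 (-) EX@3 MEM@4 WB@5
I1 add r2 <- r2,r5: IF@2 ID@3 stall=0 (-) EX@4 MEM@5 WB@6
I2 ld r4 <- r3: IF@3 ID@4 stall=1 (RAW on I0.r3 (WB@5)) EX@6 MEM@7 WB@8
I3 mul r2 <- r5,r2: IF@4 ID@6 stall=0 (-) EX@7 MEM@8 WB@9
I4 add r5 <- r1,r5: IF@6 ID@7 stall=0 (-) EX@8 MEM@9 WB@10
I5 sub r2 <- r5,r2: IF@7 ID@8 stall=2 (RAW on I4.r5 (WB@10)) EX@11 MEM@12 WB@13
I6 add r5 <- r4,r3: IF@8 ID@11 stall=0 (-) EX@12 MEM@13 WB@14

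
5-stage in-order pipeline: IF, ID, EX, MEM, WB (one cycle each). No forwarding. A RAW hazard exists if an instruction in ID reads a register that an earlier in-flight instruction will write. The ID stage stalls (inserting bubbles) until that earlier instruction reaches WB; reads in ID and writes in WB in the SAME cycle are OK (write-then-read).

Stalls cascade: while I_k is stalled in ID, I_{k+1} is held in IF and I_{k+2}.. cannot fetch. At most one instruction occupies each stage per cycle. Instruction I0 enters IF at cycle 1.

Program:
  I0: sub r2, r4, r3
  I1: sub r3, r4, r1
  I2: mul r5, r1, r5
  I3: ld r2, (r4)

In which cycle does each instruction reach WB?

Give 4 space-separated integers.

Answer: 5 6 7 8

Derivation:
I0 sub r2 <- r4,r3: IF@1 ID@2 stall=0 (-) EX@3 MEM@4 WB@5
I1 sub r3 <- r4,r1: IF@2 ID@3 stall=0 (-) EX@4 MEM@5 WB@6
I2 mul r5 <- r1,r5: IF@3 ID@4 stall=0 (-) EX@5 MEM@6 WB@7
I3 ld r2 <- r4: IF@4 ID@5 stall=0 (-) EX@6 MEM@7 WB@8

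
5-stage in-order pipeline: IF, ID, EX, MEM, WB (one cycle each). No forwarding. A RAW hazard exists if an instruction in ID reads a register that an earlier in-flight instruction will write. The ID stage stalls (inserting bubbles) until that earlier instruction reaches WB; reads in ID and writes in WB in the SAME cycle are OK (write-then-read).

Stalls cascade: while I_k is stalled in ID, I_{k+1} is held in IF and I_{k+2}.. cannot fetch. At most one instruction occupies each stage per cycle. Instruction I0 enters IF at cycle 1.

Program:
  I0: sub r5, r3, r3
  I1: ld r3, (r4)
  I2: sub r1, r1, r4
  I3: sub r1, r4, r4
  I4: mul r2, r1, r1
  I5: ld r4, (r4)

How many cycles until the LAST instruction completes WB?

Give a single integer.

I0 sub r5 <- r3,r3: IF@1 ID@2 stall=0 (-) EX@3 MEM@4 WB@5
I1 ld r3 <- r4: IF@2 ID@3 stall=0 (-) EX@4 MEM@5 WB@6
I2 sub r1 <- r1,r4: IF@3 ID@4 stall=0 (-) EX@5 MEM@6 WB@7
I3 sub r1 <- r4,r4: IF@4 ID@5 stall=0 (-) EX@6 MEM@7 WB@8
I4 mul r2 <- r1,r1: IF@5 ID@6 stall=2 (RAW on I3.r1 (WB@8)) EX@9 MEM@10 WB@11
I5 ld r4 <- r4: IF@6 ID@9 stall=0 (-) EX@10 MEM@11 WB@12

Answer: 12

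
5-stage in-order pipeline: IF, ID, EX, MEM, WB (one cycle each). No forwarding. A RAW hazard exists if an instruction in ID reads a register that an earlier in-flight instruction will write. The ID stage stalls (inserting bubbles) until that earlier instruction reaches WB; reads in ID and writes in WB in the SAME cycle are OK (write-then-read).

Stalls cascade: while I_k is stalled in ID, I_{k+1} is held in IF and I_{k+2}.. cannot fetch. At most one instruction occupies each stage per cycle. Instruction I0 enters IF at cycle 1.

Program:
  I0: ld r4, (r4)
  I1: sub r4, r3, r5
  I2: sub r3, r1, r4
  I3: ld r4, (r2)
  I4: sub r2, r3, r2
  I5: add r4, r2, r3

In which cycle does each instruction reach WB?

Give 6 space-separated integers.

I0 ld r4 <- r4: IF@1 ID@2 stall=0 (-) EX@3 MEM@4 WB@5
I1 sub r4 <- r3,r5: IF@2 ID@3 stall=0 (-) EX@4 MEM@5 WB@6
I2 sub r3 <- r1,r4: IF@3 ID@4 stall=2 (RAW on I1.r4 (WB@6)) EX@7 MEM@8 WB@9
I3 ld r4 <- r2: IF@4 ID@7 stall=0 (-) EX@8 MEM@9 WB@10
I4 sub r2 <- r3,r2: IF@7 ID@8 stall=1 (RAW on I2.r3 (WB@9)) EX@10 MEM@11 WB@12
I5 add r4 <- r2,r3: IF@8 ID@10 stall=2 (RAW on I4.r2 (WB@12)) EX@13 MEM@14 WB@15

Answer: 5 6 9 10 12 15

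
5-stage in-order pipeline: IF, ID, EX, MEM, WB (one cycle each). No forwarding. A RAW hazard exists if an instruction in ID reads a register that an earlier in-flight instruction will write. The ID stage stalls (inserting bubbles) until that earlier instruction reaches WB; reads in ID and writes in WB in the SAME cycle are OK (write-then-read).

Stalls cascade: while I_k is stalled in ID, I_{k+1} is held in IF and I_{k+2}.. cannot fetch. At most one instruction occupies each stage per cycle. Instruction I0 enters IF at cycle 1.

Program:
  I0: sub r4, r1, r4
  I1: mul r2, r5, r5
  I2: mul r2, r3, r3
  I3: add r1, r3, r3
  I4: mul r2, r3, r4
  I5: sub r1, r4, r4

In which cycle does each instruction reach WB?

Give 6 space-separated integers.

I0 sub r4 <- r1,r4: IF@1 ID@2 stall=0 (-) EX@3 MEM@4 WB@5
I1 mul r2 <- r5,r5: IF@2 ID@3 stall=0 (-) EX@4 MEM@5 WB@6
I2 mul r2 <- r3,r3: IF@3 ID@4 stall=0 (-) EX@5 MEM@6 WB@7
I3 add r1 <- r3,r3: IF@4 ID@5 stall=0 (-) EX@6 MEM@7 WB@8
I4 mul r2 <- r3,r4: IF@5 ID@6 stall=0 (-) EX@7 MEM@8 WB@9
I5 sub r1 <- r4,r4: IF@6 ID@7 stall=0 (-) EX@8 MEM@9 WB@10

Answer: 5 6 7 8 9 10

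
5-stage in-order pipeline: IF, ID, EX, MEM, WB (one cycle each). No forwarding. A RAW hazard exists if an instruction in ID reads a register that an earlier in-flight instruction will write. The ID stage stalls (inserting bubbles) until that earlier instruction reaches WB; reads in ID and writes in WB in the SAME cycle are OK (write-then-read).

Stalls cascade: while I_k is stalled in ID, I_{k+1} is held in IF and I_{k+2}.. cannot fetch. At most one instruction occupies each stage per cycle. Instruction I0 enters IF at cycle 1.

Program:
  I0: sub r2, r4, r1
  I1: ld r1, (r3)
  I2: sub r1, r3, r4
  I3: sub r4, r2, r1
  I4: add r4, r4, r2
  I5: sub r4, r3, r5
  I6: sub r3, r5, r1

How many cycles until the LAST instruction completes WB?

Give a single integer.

I0 sub r2 <- r4,r1: IF@1 ID@2 stall=0 (-) EX@3 MEM@4 WB@5
I1 ld r1 <- r3: IF@2 ID@3 stall=0 (-) EX@4 MEM@5 WB@6
I2 sub r1 <- r3,r4: IF@3 ID@4 stall=0 (-) EX@5 MEM@6 WB@7
I3 sub r4 <- r2,r1: IF@4 ID@5 stall=2 (RAW on I2.r1 (WB@7)) EX@8 MEM@9 WB@10
I4 add r4 <- r4,r2: IF@5 ID@8 stall=2 (RAW on I3.r4 (WB@10)) EX@11 MEM@12 WB@13
I5 sub r4 <- r3,r5: IF@8 ID@11 stall=0 (-) EX@12 MEM@13 WB@14
I6 sub r3 <- r5,r1: IF@11 ID@12 stall=0 (-) EX@13 MEM@14 WB@15

Answer: 15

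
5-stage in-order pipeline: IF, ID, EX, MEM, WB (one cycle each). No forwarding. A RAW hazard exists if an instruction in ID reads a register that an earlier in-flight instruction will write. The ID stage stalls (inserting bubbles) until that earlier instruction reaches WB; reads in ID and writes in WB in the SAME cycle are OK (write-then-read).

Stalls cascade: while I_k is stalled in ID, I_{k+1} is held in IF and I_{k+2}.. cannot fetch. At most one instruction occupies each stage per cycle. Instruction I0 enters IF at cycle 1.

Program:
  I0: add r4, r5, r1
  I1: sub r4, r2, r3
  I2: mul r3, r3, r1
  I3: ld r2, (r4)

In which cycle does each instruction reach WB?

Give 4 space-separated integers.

I0 add r4 <- r5,r1: IF@1 ID@2 stall=0 (-) EX@3 MEM@4 WB@5
I1 sub r4 <- r2,r3: IF@2 ID@3 stall=0 (-) EX@4 MEM@5 WB@6
I2 mul r3 <- r3,r1: IF@3 ID@4 stall=0 (-) EX@5 MEM@6 WB@7
I3 ld r2 <- r4: IF@4 ID@5 stall=1 (RAW on I1.r4 (WB@6)) EX@7 MEM@8 WB@9

Answer: 5 6 7 9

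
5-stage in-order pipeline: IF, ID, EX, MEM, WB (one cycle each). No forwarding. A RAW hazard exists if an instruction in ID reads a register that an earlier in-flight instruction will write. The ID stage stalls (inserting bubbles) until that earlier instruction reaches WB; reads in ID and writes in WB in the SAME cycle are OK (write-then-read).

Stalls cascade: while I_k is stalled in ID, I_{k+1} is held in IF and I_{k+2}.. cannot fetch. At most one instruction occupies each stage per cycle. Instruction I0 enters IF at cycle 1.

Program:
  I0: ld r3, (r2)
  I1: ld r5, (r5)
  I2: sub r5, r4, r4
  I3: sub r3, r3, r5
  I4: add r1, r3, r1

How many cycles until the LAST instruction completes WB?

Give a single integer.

Answer: 13

Derivation:
I0 ld r3 <- r2: IF@1 ID@2 stall=0 (-) EX@3 MEM@4 WB@5
I1 ld r5 <- r5: IF@2 ID@3 stall=0 (-) EX@4 MEM@5 WB@6
I2 sub r5 <- r4,r4: IF@3 ID@4 stall=0 (-) EX@5 MEM@6 WB@7
I3 sub r3 <- r3,r5: IF@4 ID@5 stall=2 (RAW on I2.r5 (WB@7)) EX@8 MEM@9 WB@10
I4 add r1 <- r3,r1: IF@5 ID@8 stall=2 (RAW on I3.r3 (WB@10)) EX@11 MEM@12 WB@13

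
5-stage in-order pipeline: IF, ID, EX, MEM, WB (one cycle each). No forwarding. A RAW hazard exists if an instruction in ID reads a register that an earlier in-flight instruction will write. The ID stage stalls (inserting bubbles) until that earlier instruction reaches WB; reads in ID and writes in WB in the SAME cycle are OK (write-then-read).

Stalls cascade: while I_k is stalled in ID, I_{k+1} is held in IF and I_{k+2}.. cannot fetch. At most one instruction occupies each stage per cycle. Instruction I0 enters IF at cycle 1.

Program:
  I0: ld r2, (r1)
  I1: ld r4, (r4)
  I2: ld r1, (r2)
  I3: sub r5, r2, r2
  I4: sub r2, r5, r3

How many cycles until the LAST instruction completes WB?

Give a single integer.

I0 ld r2 <- r1: IF@1 ID@2 stall=0 (-) EX@3 MEM@4 WB@5
I1 ld r4 <- r4: IF@2 ID@3 stall=0 (-) EX@4 MEM@5 WB@6
I2 ld r1 <- r2: IF@3 ID@4 stall=1 (RAW on I0.r2 (WB@5)) EX@6 MEM@7 WB@8
I3 sub r5 <- r2,r2: IF@4 ID@6 stall=0 (-) EX@7 MEM@8 WB@9
I4 sub r2 <- r5,r3: IF@6 ID@7 stall=2 (RAW on I3.r5 (WB@9)) EX@10 MEM@11 WB@12

Answer: 12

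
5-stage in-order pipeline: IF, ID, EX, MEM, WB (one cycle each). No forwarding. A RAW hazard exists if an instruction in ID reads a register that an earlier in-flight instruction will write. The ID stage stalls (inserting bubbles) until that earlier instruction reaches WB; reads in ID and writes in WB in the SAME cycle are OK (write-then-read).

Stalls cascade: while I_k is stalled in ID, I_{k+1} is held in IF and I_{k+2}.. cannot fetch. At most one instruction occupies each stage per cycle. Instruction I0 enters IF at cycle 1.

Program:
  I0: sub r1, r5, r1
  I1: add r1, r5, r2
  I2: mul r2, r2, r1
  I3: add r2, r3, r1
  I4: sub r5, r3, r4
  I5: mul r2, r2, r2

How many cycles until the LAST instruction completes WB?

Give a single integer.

I0 sub r1 <- r5,r1: IF@1 ID@2 stall=0 (-) EX@3 MEM@4 WB@5
I1 add r1 <- r5,r2: IF@2 ID@3 stall=0 (-) EX@4 MEM@5 WB@6
I2 mul r2 <- r2,r1: IF@3 ID@4 stall=2 (RAW on I1.r1 (WB@6)) EX@7 MEM@8 WB@9
I3 add r2 <- r3,r1: IF@4 ID@7 stall=0 (-) EX@8 MEM@9 WB@10
I4 sub r5 <- r3,r4: IF@7 ID@8 stall=0 (-) EX@9 MEM@10 WB@11
I5 mul r2 <- r2,r2: IF@8 ID@9 stall=1 (RAW on I3.r2 (WB@10)) EX@11 MEM@12 WB@13

Answer: 13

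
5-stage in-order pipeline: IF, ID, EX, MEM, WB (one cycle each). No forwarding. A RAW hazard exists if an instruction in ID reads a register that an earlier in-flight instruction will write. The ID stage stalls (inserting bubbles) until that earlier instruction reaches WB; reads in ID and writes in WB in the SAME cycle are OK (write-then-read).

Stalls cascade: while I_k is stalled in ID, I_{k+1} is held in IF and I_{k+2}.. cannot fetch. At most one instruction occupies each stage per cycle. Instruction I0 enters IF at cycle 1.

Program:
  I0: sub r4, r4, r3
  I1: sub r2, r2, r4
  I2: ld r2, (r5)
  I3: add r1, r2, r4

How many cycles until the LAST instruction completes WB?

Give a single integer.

Answer: 12

Derivation:
I0 sub r4 <- r4,r3: IF@1 ID@2 stall=0 (-) EX@3 MEM@4 WB@5
I1 sub r2 <- r2,r4: IF@2 ID@3 stall=2 (RAW on I0.r4 (WB@5)) EX@6 MEM@7 WB@8
I2 ld r2 <- r5: IF@3 ID@6 stall=0 (-) EX@7 MEM@8 WB@9
I3 add r1 <- r2,r4: IF@6 ID@7 stall=2 (RAW on I2.r2 (WB@9)) EX@10 MEM@11 WB@12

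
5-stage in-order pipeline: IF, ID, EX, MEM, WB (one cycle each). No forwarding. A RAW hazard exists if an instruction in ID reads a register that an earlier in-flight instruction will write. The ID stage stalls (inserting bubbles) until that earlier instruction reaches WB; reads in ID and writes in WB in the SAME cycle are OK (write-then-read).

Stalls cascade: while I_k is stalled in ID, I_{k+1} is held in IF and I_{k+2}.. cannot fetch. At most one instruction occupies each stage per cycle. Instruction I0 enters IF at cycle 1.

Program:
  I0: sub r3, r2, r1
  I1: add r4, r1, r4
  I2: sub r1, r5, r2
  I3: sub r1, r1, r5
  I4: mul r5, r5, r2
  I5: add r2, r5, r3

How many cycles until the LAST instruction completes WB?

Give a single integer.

I0 sub r3 <- r2,r1: IF@1 ID@2 stall=0 (-) EX@3 MEM@4 WB@5
I1 add r4 <- r1,r4: IF@2 ID@3 stall=0 (-) EX@4 MEM@5 WB@6
I2 sub r1 <- r5,r2: IF@3 ID@4 stall=0 (-) EX@5 MEM@6 WB@7
I3 sub r1 <- r1,r5: IF@4 ID@5 stall=2 (RAW on I2.r1 (WB@7)) EX@8 MEM@9 WB@10
I4 mul r5 <- r5,r2: IF@5 ID@8 stall=0 (-) EX@9 MEM@10 WB@11
I5 add r2 <- r5,r3: IF@8 ID@9 stall=2 (RAW on I4.r5 (WB@11)) EX@12 MEM@13 WB@14

Answer: 14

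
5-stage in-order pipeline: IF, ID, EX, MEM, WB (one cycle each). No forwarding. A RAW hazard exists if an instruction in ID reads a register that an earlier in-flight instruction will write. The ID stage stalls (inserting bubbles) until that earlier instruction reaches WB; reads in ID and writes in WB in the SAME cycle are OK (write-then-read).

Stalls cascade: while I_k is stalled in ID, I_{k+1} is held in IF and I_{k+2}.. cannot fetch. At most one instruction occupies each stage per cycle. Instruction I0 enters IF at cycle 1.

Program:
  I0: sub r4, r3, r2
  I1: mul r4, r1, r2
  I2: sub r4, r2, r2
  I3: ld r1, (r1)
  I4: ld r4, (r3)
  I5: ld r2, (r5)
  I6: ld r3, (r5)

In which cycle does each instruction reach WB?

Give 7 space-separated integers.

Answer: 5 6 7 8 9 10 11

Derivation:
I0 sub r4 <- r3,r2: IF@1 ID@2 stall=0 (-) EX@3 MEM@4 WB@5
I1 mul r4 <- r1,r2: IF@2 ID@3 stall=0 (-) EX@4 MEM@5 WB@6
I2 sub r4 <- r2,r2: IF@3 ID@4 stall=0 (-) EX@5 MEM@6 WB@7
I3 ld r1 <- r1: IF@4 ID@5 stall=0 (-) EX@6 MEM@7 WB@8
I4 ld r4 <- r3: IF@5 ID@6 stall=0 (-) EX@7 MEM@8 WB@9
I5 ld r2 <- r5: IF@6 ID@7 stall=0 (-) EX@8 MEM@9 WB@10
I6 ld r3 <- r5: IF@7 ID@8 stall=0 (-) EX@9 MEM@10 WB@11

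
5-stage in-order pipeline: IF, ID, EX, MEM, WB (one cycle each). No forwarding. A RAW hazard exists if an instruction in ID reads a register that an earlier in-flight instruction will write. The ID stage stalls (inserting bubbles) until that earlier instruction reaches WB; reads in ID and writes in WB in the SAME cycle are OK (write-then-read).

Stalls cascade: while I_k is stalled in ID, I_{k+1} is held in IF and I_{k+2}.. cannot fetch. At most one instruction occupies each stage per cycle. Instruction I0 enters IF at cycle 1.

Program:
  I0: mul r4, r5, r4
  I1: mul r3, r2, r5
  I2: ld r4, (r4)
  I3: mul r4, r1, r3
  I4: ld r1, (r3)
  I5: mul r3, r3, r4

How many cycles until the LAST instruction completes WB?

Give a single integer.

Answer: 12

Derivation:
I0 mul r4 <- r5,r4: IF@1 ID@2 stall=0 (-) EX@3 MEM@4 WB@5
I1 mul r3 <- r2,r5: IF@2 ID@3 stall=0 (-) EX@4 MEM@5 WB@6
I2 ld r4 <- r4: IF@3 ID@4 stall=1 (RAW on I0.r4 (WB@5)) EX@6 MEM@7 WB@8
I3 mul r4 <- r1,r3: IF@4 ID@6 stall=0 (-) EX@7 MEM@8 WB@9
I4 ld r1 <- r3: IF@6 ID@7 stall=0 (-) EX@8 MEM@9 WB@10
I5 mul r3 <- r3,r4: IF@7 ID@8 stall=1 (RAW on I3.r4 (WB@9)) EX@10 MEM@11 WB@12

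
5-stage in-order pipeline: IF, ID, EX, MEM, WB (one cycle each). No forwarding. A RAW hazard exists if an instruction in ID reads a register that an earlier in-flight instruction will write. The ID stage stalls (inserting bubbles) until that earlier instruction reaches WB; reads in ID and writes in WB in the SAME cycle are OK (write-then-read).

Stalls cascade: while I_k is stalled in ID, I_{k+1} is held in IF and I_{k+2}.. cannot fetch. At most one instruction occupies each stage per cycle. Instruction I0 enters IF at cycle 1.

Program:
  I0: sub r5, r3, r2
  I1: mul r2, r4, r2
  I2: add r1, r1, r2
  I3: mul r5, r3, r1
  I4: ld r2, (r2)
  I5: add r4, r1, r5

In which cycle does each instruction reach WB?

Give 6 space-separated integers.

Answer: 5 6 9 12 13 15

Derivation:
I0 sub r5 <- r3,r2: IF@1 ID@2 stall=0 (-) EX@3 MEM@4 WB@5
I1 mul r2 <- r4,r2: IF@2 ID@3 stall=0 (-) EX@4 MEM@5 WB@6
I2 add r1 <- r1,r2: IF@3 ID@4 stall=2 (RAW on I1.r2 (WB@6)) EX@7 MEM@8 WB@9
I3 mul r5 <- r3,r1: IF@4 ID@7 stall=2 (RAW on I2.r1 (WB@9)) EX@10 MEM@11 WB@12
I4 ld r2 <- r2: IF@7 ID@10 stall=0 (-) EX@11 MEM@12 WB@13
I5 add r4 <- r1,r5: IF@10 ID@11 stall=1 (RAW on I3.r5 (WB@12)) EX@13 MEM@14 WB@15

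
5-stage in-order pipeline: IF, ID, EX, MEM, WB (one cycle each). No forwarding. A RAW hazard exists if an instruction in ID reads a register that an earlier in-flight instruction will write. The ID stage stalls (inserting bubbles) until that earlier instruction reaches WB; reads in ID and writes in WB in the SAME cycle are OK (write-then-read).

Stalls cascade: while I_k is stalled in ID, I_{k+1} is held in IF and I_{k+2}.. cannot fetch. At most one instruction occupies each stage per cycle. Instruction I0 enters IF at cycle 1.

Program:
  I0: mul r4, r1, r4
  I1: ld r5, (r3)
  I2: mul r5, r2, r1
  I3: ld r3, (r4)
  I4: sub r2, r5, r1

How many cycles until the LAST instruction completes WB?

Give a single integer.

Answer: 10

Derivation:
I0 mul r4 <- r1,r4: IF@1 ID@2 stall=0 (-) EX@3 MEM@4 WB@5
I1 ld r5 <- r3: IF@2 ID@3 stall=0 (-) EX@4 MEM@5 WB@6
I2 mul r5 <- r2,r1: IF@3 ID@4 stall=0 (-) EX@5 MEM@6 WB@7
I3 ld r3 <- r4: IF@4 ID@5 stall=0 (-) EX@6 MEM@7 WB@8
I4 sub r2 <- r5,r1: IF@5 ID@6 stall=1 (RAW on I2.r5 (WB@7)) EX@8 MEM@9 WB@10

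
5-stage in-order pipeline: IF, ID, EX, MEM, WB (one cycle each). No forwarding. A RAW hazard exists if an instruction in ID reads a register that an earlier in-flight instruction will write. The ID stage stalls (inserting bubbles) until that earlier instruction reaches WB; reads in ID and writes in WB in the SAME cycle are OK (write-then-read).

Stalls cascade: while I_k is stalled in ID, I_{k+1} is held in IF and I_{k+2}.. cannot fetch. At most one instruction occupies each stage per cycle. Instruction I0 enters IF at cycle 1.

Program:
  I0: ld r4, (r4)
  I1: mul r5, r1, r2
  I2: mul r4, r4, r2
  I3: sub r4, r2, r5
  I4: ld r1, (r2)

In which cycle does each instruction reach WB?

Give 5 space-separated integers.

I0 ld r4 <- r4: IF@1 ID@2 stall=0 (-) EX@3 MEM@4 WB@5
I1 mul r5 <- r1,r2: IF@2 ID@3 stall=0 (-) EX@4 MEM@5 WB@6
I2 mul r4 <- r4,r2: IF@3 ID@4 stall=1 (RAW on I0.r4 (WB@5)) EX@6 MEM@7 WB@8
I3 sub r4 <- r2,r5: IF@4 ID@6 stall=0 (-) EX@7 MEM@8 WB@9
I4 ld r1 <- r2: IF@6 ID@7 stall=0 (-) EX@8 MEM@9 WB@10

Answer: 5 6 8 9 10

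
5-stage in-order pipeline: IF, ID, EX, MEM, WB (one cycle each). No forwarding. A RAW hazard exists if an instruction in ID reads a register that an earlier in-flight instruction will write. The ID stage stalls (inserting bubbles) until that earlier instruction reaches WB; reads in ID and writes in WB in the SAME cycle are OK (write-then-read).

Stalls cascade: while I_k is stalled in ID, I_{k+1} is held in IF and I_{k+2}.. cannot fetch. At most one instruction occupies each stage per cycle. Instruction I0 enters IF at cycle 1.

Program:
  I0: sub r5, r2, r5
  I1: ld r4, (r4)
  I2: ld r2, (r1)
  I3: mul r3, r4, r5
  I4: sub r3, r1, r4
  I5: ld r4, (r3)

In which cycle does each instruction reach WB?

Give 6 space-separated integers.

Answer: 5 6 7 9 10 13

Derivation:
I0 sub r5 <- r2,r5: IF@1 ID@2 stall=0 (-) EX@3 MEM@4 WB@5
I1 ld r4 <- r4: IF@2 ID@3 stall=0 (-) EX@4 MEM@5 WB@6
I2 ld r2 <- r1: IF@3 ID@4 stall=0 (-) EX@5 MEM@6 WB@7
I3 mul r3 <- r4,r5: IF@4 ID@5 stall=1 (RAW on I1.r4 (WB@6)) EX@7 MEM@8 WB@9
I4 sub r3 <- r1,r4: IF@5 ID@7 stall=0 (-) EX@8 MEM@9 WB@10
I5 ld r4 <- r3: IF@7 ID@8 stall=2 (RAW on I4.r3 (WB@10)) EX@11 MEM@12 WB@13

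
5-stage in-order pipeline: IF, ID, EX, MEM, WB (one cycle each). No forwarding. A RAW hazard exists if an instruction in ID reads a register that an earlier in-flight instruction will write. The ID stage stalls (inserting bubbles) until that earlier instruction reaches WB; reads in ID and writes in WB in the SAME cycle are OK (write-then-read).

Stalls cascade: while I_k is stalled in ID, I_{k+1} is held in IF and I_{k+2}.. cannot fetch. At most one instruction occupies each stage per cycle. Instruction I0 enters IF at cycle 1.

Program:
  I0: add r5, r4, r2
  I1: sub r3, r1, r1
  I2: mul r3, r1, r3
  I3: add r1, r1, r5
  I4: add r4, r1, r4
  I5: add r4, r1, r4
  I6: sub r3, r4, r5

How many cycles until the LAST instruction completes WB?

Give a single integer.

Answer: 19

Derivation:
I0 add r5 <- r4,r2: IF@1 ID@2 stall=0 (-) EX@3 MEM@4 WB@5
I1 sub r3 <- r1,r1: IF@2 ID@3 stall=0 (-) EX@4 MEM@5 WB@6
I2 mul r3 <- r1,r3: IF@3 ID@4 stall=2 (RAW on I1.r3 (WB@6)) EX@7 MEM@8 WB@9
I3 add r1 <- r1,r5: IF@4 ID@7 stall=0 (-) EX@8 MEM@9 WB@10
I4 add r4 <- r1,r4: IF@7 ID@8 stall=2 (RAW on I3.r1 (WB@10)) EX@11 MEM@12 WB@13
I5 add r4 <- r1,r4: IF@8 ID@11 stall=2 (RAW on I4.r4 (WB@13)) EX@14 MEM@15 WB@16
I6 sub r3 <- r4,r5: IF@11 ID@14 stall=2 (RAW on I5.r4 (WB@16)) EX@17 MEM@18 WB@19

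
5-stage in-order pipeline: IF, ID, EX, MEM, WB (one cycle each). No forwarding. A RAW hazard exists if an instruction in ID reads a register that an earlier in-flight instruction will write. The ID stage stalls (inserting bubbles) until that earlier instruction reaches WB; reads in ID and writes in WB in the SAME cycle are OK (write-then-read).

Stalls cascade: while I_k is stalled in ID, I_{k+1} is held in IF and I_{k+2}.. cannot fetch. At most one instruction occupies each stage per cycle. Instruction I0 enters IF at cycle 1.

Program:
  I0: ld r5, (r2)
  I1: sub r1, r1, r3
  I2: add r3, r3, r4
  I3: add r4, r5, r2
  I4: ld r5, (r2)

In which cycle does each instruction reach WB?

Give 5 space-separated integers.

I0 ld r5 <- r2: IF@1 ID@2 stall=0 (-) EX@3 MEM@4 WB@5
I1 sub r1 <- r1,r3: IF@2 ID@3 stall=0 (-) EX@4 MEM@5 WB@6
I2 add r3 <- r3,r4: IF@3 ID@4 stall=0 (-) EX@5 MEM@6 WB@7
I3 add r4 <- r5,r2: IF@4 ID@5 stall=0 (-) EX@6 MEM@7 WB@8
I4 ld r5 <- r2: IF@5 ID@6 stall=0 (-) EX@7 MEM@8 WB@9

Answer: 5 6 7 8 9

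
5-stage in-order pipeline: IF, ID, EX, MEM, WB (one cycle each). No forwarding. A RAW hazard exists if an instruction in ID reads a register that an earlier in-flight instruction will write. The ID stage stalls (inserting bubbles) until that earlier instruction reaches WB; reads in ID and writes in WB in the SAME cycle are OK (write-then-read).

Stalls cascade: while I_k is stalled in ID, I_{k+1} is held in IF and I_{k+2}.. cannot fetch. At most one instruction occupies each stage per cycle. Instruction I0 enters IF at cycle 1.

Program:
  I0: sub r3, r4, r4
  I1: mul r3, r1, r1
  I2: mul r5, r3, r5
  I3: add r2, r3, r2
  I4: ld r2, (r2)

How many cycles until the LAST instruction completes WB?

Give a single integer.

I0 sub r3 <- r4,r4: IF@1 ID@2 stall=0 (-) EX@3 MEM@4 WB@5
I1 mul r3 <- r1,r1: IF@2 ID@3 stall=0 (-) EX@4 MEM@5 WB@6
I2 mul r5 <- r3,r5: IF@3 ID@4 stall=2 (RAW on I1.r3 (WB@6)) EX@7 MEM@8 WB@9
I3 add r2 <- r3,r2: IF@4 ID@7 stall=0 (-) EX@8 MEM@9 WB@10
I4 ld r2 <- r2: IF@7 ID@8 stall=2 (RAW on I3.r2 (WB@10)) EX@11 MEM@12 WB@13

Answer: 13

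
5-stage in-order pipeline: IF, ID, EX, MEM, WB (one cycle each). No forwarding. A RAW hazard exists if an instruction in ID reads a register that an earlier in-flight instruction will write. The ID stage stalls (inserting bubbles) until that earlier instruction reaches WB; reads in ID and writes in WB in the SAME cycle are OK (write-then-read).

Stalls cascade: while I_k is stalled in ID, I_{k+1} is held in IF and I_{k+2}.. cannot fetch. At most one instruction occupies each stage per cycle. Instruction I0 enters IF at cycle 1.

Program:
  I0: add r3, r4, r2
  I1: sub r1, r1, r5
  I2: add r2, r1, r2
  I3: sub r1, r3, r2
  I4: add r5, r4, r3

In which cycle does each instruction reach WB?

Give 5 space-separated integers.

I0 add r3 <- r4,r2: IF@1 ID@2 stall=0 (-) EX@3 MEM@4 WB@5
I1 sub r1 <- r1,r5: IF@2 ID@3 stall=0 (-) EX@4 MEM@5 WB@6
I2 add r2 <- r1,r2: IF@3 ID@4 stall=2 (RAW on I1.r1 (WB@6)) EX@7 MEM@8 WB@9
I3 sub r1 <- r3,r2: IF@4 ID@7 stall=2 (RAW on I2.r2 (WB@9)) EX@10 MEM@11 WB@12
I4 add r5 <- r4,r3: IF@7 ID@10 stall=0 (-) EX@11 MEM@12 WB@13

Answer: 5 6 9 12 13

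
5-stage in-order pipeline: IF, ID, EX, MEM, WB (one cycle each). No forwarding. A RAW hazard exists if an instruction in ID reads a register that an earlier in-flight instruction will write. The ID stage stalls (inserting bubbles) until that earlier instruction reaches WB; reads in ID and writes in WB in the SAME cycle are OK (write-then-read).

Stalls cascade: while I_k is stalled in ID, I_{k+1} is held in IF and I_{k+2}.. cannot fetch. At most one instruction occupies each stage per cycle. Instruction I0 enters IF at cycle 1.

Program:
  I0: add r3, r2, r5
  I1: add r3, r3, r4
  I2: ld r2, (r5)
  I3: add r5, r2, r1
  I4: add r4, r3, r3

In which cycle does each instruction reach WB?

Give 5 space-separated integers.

Answer: 5 8 9 12 13

Derivation:
I0 add r3 <- r2,r5: IF@1 ID@2 stall=0 (-) EX@3 MEM@4 WB@5
I1 add r3 <- r3,r4: IF@2 ID@3 stall=2 (RAW on I0.r3 (WB@5)) EX@6 MEM@7 WB@8
I2 ld r2 <- r5: IF@3 ID@6 stall=0 (-) EX@7 MEM@8 WB@9
I3 add r5 <- r2,r1: IF@6 ID@7 stall=2 (RAW on I2.r2 (WB@9)) EX@10 MEM@11 WB@12
I4 add r4 <- r3,r3: IF@7 ID@10 stall=0 (-) EX@11 MEM@12 WB@13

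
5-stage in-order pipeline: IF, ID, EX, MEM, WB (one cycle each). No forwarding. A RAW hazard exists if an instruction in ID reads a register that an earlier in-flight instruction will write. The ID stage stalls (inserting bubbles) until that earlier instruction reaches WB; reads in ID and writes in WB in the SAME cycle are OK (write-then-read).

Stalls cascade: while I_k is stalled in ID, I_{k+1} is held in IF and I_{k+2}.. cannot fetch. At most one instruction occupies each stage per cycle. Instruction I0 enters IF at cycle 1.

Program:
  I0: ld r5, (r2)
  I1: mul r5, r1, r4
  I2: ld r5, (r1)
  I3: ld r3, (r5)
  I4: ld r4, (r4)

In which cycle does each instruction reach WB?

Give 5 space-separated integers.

I0 ld r5 <- r2: IF@1 ID@2 stall=0 (-) EX@3 MEM@4 WB@5
I1 mul r5 <- r1,r4: IF@2 ID@3 stall=0 (-) EX@4 MEM@5 WB@6
I2 ld r5 <- r1: IF@3 ID@4 stall=0 (-) EX@5 MEM@6 WB@7
I3 ld r3 <- r5: IF@4 ID@5 stall=2 (RAW on I2.r5 (WB@7)) EX@8 MEM@9 WB@10
I4 ld r4 <- r4: IF@5 ID@8 stall=0 (-) EX@9 MEM@10 WB@11

Answer: 5 6 7 10 11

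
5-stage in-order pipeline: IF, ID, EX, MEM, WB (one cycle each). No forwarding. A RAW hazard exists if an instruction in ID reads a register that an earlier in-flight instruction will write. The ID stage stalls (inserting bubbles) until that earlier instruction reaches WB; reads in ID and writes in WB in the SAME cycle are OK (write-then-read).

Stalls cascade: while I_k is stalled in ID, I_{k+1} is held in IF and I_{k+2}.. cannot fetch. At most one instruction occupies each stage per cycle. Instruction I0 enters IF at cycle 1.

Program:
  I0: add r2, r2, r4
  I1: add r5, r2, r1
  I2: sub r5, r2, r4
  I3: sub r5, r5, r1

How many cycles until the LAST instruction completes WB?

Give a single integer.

I0 add r2 <- r2,r4: IF@1 ID@2 stall=0 (-) EX@3 MEM@4 WB@5
I1 add r5 <- r2,r1: IF@2 ID@3 stall=2 (RAW on I0.r2 (WB@5)) EX@6 MEM@7 WB@8
I2 sub r5 <- r2,r4: IF@3 ID@6 stall=0 (-) EX@7 MEM@8 WB@9
I3 sub r5 <- r5,r1: IF@6 ID@7 stall=2 (RAW on I2.r5 (WB@9)) EX@10 MEM@11 WB@12

Answer: 12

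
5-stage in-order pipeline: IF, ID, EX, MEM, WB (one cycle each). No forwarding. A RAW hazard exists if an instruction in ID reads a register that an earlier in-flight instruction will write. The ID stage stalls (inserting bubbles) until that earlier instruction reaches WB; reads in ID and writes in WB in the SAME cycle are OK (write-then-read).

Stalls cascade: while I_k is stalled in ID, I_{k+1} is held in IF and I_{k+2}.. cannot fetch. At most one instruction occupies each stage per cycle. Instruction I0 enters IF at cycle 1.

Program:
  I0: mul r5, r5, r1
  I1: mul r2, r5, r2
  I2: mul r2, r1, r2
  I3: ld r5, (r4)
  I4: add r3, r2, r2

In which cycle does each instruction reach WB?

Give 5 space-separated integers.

I0 mul r5 <- r5,r1: IF@1 ID@2 stall=0 (-) EX@3 MEM@4 WB@5
I1 mul r2 <- r5,r2: IF@2 ID@3 stall=2 (RAW on I0.r5 (WB@5)) EX@6 MEM@7 WB@8
I2 mul r2 <- r1,r2: IF@3 ID@6 stall=2 (RAW on I1.r2 (WB@8)) EX@9 MEM@10 WB@11
I3 ld r5 <- r4: IF@6 ID@9 stall=0 (-) EX@10 MEM@11 WB@12
I4 add r3 <- r2,r2: IF@9 ID@10 stall=1 (RAW on I2.r2 (WB@11)) EX@12 MEM@13 WB@14

Answer: 5 8 11 12 14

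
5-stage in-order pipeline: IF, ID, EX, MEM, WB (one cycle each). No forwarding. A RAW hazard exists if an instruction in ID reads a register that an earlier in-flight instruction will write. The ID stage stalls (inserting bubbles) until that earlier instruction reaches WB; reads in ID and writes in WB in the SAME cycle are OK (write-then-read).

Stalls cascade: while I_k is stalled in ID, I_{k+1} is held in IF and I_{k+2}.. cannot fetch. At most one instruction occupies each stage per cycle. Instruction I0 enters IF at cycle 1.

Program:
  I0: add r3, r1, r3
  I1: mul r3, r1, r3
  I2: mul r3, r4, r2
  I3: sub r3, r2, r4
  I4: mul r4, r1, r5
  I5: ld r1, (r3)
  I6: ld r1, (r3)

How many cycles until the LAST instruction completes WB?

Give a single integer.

Answer: 14

Derivation:
I0 add r3 <- r1,r3: IF@1 ID@2 stall=0 (-) EX@3 MEM@4 WB@5
I1 mul r3 <- r1,r3: IF@2 ID@3 stall=2 (RAW on I0.r3 (WB@5)) EX@6 MEM@7 WB@8
I2 mul r3 <- r4,r2: IF@3 ID@6 stall=0 (-) EX@7 MEM@8 WB@9
I3 sub r3 <- r2,r4: IF@6 ID@7 stall=0 (-) EX@8 MEM@9 WB@10
I4 mul r4 <- r1,r5: IF@7 ID@8 stall=0 (-) EX@9 MEM@10 WB@11
I5 ld r1 <- r3: IF@8 ID@9 stall=1 (RAW on I3.r3 (WB@10)) EX@11 MEM@12 WB@13
I6 ld r1 <- r3: IF@9 ID@11 stall=0 (-) EX@12 MEM@13 WB@14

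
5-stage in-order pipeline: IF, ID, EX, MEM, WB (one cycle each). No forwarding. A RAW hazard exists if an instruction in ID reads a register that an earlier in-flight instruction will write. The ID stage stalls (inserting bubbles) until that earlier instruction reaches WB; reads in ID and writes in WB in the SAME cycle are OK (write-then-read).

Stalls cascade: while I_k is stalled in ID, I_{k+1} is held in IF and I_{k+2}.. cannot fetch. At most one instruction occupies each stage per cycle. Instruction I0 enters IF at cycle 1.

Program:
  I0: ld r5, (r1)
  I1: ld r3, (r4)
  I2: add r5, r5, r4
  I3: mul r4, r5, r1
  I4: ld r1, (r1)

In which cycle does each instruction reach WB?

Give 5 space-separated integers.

Answer: 5 6 8 11 12

Derivation:
I0 ld r5 <- r1: IF@1 ID@2 stall=0 (-) EX@3 MEM@4 WB@5
I1 ld r3 <- r4: IF@2 ID@3 stall=0 (-) EX@4 MEM@5 WB@6
I2 add r5 <- r5,r4: IF@3 ID@4 stall=1 (RAW on I0.r5 (WB@5)) EX@6 MEM@7 WB@8
I3 mul r4 <- r5,r1: IF@4 ID@6 stall=2 (RAW on I2.r5 (WB@8)) EX@9 MEM@10 WB@11
I4 ld r1 <- r1: IF@6 ID@9 stall=0 (-) EX@10 MEM@11 WB@12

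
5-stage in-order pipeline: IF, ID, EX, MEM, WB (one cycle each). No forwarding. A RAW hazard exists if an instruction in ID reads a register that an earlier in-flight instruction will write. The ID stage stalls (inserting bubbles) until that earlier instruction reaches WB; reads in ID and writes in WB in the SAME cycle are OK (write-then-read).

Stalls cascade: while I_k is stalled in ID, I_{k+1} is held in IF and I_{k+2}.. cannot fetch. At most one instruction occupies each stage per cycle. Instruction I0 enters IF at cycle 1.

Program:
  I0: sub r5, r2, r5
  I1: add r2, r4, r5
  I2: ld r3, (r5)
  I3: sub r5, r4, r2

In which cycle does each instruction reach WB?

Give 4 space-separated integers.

I0 sub r5 <- r2,r5: IF@1 ID@2 stall=0 (-) EX@3 MEM@4 WB@5
I1 add r2 <- r4,r5: IF@2 ID@3 stall=2 (RAW on I0.r5 (WB@5)) EX@6 MEM@7 WB@8
I2 ld r3 <- r5: IF@3 ID@6 stall=0 (-) EX@7 MEM@8 WB@9
I3 sub r5 <- r4,r2: IF@6 ID@7 stall=1 (RAW on I1.r2 (WB@8)) EX@9 MEM@10 WB@11

Answer: 5 8 9 11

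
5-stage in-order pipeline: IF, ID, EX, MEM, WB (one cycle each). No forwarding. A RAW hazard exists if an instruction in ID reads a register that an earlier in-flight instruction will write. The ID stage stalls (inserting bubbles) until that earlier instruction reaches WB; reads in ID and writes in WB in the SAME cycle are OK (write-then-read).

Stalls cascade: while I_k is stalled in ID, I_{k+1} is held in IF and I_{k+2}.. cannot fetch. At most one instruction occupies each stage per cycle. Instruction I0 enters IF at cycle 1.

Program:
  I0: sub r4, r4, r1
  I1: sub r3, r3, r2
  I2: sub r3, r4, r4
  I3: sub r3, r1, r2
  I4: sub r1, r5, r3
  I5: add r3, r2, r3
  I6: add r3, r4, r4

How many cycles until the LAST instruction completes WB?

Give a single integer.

Answer: 14

Derivation:
I0 sub r4 <- r4,r1: IF@1 ID@2 stall=0 (-) EX@3 MEM@4 WB@5
I1 sub r3 <- r3,r2: IF@2 ID@3 stall=0 (-) EX@4 MEM@5 WB@6
I2 sub r3 <- r4,r4: IF@3 ID@4 stall=1 (RAW on I0.r4 (WB@5)) EX@6 MEM@7 WB@8
I3 sub r3 <- r1,r2: IF@4 ID@6 stall=0 (-) EX@7 MEM@8 WB@9
I4 sub r1 <- r5,r3: IF@6 ID@7 stall=2 (RAW on I3.r3 (WB@9)) EX@10 MEM@11 WB@12
I5 add r3 <- r2,r3: IF@7 ID@10 stall=0 (-) EX@11 MEM@12 WB@13
I6 add r3 <- r4,r4: IF@10 ID@11 stall=0 (-) EX@12 MEM@13 WB@14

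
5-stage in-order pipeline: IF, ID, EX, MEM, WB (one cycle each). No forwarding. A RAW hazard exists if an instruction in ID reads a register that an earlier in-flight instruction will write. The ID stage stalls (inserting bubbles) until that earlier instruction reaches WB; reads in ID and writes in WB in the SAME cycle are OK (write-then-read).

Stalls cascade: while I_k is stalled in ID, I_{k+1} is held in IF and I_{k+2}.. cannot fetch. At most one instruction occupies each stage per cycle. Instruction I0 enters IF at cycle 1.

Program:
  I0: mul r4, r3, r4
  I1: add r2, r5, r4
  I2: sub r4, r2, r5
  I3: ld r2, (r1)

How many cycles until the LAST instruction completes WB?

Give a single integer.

I0 mul r4 <- r3,r4: IF@1 ID@2 stall=0 (-) EX@3 MEM@4 WB@5
I1 add r2 <- r5,r4: IF@2 ID@3 stall=2 (RAW on I0.r4 (WB@5)) EX@6 MEM@7 WB@8
I2 sub r4 <- r2,r5: IF@3 ID@6 stall=2 (RAW on I1.r2 (WB@8)) EX@9 MEM@10 WB@11
I3 ld r2 <- r1: IF@6 ID@9 stall=0 (-) EX@10 MEM@11 WB@12

Answer: 12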